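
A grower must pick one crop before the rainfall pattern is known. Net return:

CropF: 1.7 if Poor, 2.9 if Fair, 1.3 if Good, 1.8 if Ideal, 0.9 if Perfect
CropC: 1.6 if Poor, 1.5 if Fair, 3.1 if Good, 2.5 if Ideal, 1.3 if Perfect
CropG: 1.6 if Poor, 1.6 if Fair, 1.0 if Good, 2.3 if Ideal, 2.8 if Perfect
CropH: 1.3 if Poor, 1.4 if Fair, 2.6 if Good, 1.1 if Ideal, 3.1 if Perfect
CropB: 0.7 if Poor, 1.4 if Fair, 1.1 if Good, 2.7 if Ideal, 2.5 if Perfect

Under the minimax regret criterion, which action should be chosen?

Column bests: Poor=1.7, Fair=2.9, Good=3.1, Ideal=2.7, Perfect=3.1.
CropF regrets: 0.0, 0.0, 1.8, 0.9, 2.2 → max 2.2
CropC regrets: 0.1, 1.4, 0.0, 0.2, 1.8 → max 1.8
CropG regrets: 0.1, 1.3, 2.1, 0.4, 0.3 → max 2.1
CropH regrets: 0.4, 1.5, 0.5, 1.6, 0.0 → max 1.6
CropB regrets: 1.0, 1.5, 2.0, 0.0, 0.6 → max 2.0
Smallest max regret = 1.6 → CropH.

CropH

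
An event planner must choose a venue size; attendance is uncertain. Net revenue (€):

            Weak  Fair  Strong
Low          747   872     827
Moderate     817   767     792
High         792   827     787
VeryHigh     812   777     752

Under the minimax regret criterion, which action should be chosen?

Column bests: Weak=817, Fair=872, Strong=827.
Low regrets: 70, 0, 0 → max 70
Moderate regrets: 0, 105, 35 → max 105
High regrets: 25, 45, 40 → max 45
VeryHigh regrets: 5, 95, 75 → max 95
Smallest max regret = 45 → High.

High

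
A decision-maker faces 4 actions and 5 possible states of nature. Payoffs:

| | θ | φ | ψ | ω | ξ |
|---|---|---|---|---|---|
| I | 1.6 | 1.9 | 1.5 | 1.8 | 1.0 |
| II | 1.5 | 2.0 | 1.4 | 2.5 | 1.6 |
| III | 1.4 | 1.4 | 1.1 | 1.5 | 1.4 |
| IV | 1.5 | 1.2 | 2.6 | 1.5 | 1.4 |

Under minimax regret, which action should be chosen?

IV

Column bests: θ=1.6, φ=2.0, ψ=2.6, ω=2.5, ξ=1.6.
I regrets: 0.0, 0.1, 1.1, 0.7, 0.6 → max 1.1
II regrets: 0.1, 0.0, 1.2, 0.0, 0.0 → max 1.2
III regrets: 0.2, 0.6, 1.5, 1.0, 0.2 → max 1.5
IV regrets: 0.1, 0.8, 0.0, 1.0, 0.2 → max 1.0
Smallest max regret = 1.0 → IV.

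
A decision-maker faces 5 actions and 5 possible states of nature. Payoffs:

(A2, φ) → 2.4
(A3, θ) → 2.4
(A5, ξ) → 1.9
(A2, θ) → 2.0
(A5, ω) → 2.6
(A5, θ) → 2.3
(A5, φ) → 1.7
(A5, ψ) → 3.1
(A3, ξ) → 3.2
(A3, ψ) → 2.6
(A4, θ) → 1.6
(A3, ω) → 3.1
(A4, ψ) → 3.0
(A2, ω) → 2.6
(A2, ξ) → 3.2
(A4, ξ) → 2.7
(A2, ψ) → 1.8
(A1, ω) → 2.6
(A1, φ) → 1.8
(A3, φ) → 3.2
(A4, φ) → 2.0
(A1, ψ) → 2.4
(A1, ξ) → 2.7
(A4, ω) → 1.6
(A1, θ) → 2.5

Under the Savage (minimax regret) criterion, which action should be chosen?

Column bests: θ=2.5, φ=3.2, ψ=3.1, ω=3.1, ξ=3.2.
A1 regrets: 0.0, 1.4, 0.7, 0.5, 0.5 → max 1.4
A2 regrets: 0.5, 0.8, 1.3, 0.5, 0.0 → max 1.3
A3 regrets: 0.1, 0.0, 0.5, 0.0, 0.0 → max 0.5
A4 regrets: 0.9, 1.2, 0.1, 1.5, 0.5 → max 1.5
A5 regrets: 0.2, 1.5, 0.0, 0.5, 1.3 → max 1.5
Smallest max regret = 0.5 → A3.

A3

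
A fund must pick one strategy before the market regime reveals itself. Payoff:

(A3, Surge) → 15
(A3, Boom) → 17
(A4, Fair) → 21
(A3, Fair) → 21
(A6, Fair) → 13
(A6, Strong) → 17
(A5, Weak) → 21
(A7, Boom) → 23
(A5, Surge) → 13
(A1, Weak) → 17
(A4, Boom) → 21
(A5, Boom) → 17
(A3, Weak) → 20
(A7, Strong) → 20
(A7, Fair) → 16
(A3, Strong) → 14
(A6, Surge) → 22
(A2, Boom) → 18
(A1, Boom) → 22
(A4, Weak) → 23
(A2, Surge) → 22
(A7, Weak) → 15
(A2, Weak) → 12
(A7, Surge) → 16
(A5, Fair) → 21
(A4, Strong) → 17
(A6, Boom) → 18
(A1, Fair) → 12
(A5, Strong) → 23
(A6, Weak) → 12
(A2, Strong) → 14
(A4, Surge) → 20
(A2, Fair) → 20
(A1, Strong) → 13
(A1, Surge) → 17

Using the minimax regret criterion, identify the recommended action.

A4

Column bests: Weak=23, Fair=21, Strong=23, Boom=23, Surge=22.
A1 regrets: 6, 9, 10, 1, 5 → max 10
A2 regrets: 11, 1, 9, 5, 0 → max 11
A3 regrets: 3, 0, 9, 6, 7 → max 9
A4 regrets: 0, 0, 6, 2, 2 → max 6
A5 regrets: 2, 0, 0, 6, 9 → max 9
A6 regrets: 11, 8, 6, 5, 0 → max 11
A7 regrets: 8, 5, 3, 0, 6 → max 8
Smallest max regret = 6 → A4.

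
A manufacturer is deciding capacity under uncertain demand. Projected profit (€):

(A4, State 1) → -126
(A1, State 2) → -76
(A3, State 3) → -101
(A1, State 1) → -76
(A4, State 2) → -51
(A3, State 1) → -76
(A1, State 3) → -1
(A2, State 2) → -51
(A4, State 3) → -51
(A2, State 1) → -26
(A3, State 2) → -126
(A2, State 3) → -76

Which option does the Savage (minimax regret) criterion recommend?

Column bests: State 1=-26, State 2=-51, State 3=-1.
A1 regrets: 50, 25, 0 → max 50
A2 regrets: 0, 0, 75 → max 75
A3 regrets: 50, 75, 100 → max 100
A4 regrets: 100, 0, 50 → max 100
Smallest max regret = 50 → A1.

A1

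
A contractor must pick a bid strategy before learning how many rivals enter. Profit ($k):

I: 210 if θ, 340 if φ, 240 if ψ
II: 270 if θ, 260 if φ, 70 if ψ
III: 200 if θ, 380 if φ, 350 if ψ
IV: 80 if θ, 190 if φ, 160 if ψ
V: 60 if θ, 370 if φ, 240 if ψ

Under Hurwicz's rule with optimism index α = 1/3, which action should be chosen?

I: 1/3·340 + 2/3·210 = 760/3
II: 1/3·270 + 2/3·70 = 410/3
III: 1/3·380 + 2/3·200 = 260
IV: 1/3·190 + 2/3·80 = 350/3
V: 1/3·370 + 2/3·60 = 490/3
Highest Hurwicz score = 260 → III.

III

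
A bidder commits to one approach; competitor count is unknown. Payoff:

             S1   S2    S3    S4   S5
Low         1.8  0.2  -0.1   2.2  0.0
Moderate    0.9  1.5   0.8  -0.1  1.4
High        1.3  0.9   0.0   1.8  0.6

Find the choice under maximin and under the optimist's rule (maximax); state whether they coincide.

maximin → High; maximax → Low (disagree)

Row minima: Low=-0.1, Moderate=-0.1, High=0.0
Best worst-case = 0.0 → High.
Row maxima: Low=2.2, Moderate=1.5, High=1.8
Best best-case = 2.2 → Low.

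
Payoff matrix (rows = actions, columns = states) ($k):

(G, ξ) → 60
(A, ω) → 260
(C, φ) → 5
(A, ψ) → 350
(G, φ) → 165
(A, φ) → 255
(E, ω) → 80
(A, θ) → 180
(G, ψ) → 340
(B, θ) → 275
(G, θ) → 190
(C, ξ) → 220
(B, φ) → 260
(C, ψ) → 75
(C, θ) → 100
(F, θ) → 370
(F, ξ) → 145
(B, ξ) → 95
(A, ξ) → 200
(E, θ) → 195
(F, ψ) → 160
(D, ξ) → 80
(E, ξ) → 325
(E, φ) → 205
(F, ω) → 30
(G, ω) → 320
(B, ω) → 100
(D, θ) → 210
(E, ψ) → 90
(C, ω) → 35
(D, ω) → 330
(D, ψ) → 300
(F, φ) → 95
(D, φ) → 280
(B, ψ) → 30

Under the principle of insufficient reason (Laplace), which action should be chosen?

A

Row averages: A=249, B=152, C=87, D=240, E=179, F=160, G=215
Highest average = 249 → A.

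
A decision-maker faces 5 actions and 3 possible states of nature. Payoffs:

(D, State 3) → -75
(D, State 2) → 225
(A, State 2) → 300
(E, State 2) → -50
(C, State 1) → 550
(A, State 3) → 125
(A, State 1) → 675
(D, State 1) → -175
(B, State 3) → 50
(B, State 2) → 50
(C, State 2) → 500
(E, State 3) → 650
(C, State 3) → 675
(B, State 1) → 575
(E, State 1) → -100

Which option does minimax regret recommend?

Column bests: State 1=675, State 2=500, State 3=675.
A regrets: 0, 200, 550 → max 550
B regrets: 100, 450, 625 → max 625
C regrets: 125, 0, 0 → max 125
D regrets: 850, 275, 750 → max 850
E regrets: 775, 550, 25 → max 775
Smallest max regret = 125 → C.

C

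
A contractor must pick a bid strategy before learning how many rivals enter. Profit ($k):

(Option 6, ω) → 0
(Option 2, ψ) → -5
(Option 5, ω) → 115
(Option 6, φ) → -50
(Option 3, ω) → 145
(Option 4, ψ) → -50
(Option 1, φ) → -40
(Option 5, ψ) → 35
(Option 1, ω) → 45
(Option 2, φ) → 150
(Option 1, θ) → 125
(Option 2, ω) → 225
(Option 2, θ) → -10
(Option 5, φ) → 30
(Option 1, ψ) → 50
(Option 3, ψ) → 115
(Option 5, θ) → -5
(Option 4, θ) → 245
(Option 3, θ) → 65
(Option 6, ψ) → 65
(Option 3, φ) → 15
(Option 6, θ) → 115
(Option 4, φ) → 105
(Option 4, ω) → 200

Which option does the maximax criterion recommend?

Row maxima: Option 1=125, Option 2=225, Option 3=145, Option 4=245, Option 5=115, Option 6=115
Best best-case = 245 → Option 4.

Option 4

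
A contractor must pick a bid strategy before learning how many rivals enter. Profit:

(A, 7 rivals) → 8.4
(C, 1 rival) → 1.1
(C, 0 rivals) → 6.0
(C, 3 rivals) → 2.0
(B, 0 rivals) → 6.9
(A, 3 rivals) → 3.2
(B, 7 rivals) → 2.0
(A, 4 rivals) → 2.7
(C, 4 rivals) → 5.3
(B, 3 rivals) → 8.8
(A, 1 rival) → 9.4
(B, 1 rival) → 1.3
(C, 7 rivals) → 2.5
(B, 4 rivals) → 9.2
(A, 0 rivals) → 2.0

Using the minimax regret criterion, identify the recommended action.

A

Column bests: 0 rivals=6.9, 1 rival=9.4, 3 rivals=8.8, 4 rivals=9.2, 7 rivals=8.4.
A regrets: 4.9, 0.0, 5.6, 6.5, 0.0 → max 6.5
B regrets: 0.0, 8.1, 0.0, 0.0, 6.4 → max 8.1
C regrets: 0.9, 8.3, 6.8, 3.9, 5.9 → max 8.3
Smallest max regret = 6.5 → A.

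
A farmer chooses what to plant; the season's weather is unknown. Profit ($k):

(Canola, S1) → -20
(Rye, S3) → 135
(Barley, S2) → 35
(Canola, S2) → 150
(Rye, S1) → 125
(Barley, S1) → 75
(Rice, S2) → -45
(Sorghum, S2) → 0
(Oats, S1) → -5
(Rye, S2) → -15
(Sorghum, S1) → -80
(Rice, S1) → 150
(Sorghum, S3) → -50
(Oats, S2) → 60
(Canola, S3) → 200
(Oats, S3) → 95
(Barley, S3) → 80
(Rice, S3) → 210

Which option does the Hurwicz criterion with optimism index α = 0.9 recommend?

Rice

Oats: 0.9·95 + 0.1·(-5) = 85
Rice: 0.9·210 + 0.1·(-45) = 184.5
Canola: 0.9·200 + 0.1·(-20) = 178
Rye: 0.9·135 + 0.1·(-15) = 120
Sorghum: 0.9·0 + 0.1·(-80) = -8
Barley: 0.9·80 + 0.1·35 = 75.5
Highest Hurwicz score = 184.5 → Rice.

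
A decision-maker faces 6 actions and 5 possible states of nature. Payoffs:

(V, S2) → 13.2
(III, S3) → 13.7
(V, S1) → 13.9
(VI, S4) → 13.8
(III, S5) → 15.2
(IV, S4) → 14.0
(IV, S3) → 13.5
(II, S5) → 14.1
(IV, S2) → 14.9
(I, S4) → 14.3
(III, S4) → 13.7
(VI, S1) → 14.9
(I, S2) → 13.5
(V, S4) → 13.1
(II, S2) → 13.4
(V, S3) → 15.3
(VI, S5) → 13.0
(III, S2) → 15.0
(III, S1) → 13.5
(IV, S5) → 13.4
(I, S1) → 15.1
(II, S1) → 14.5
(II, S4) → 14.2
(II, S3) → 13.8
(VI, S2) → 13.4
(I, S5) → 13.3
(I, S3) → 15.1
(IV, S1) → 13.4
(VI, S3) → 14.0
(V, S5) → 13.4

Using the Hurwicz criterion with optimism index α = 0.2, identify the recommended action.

III

I: 0.2·15.1 + 0.8·13.3 = 13.66
II: 0.2·14.5 + 0.8·13.4 = 13.62
III: 0.2·15.2 + 0.8·13.5 = 13.84
IV: 0.2·14.9 + 0.8·13.4 = 13.7
V: 0.2·15.3 + 0.8·13.1 = 13.54
VI: 0.2·14.9 + 0.8·13.0 = 13.38
Highest Hurwicz score = 13.84 → III.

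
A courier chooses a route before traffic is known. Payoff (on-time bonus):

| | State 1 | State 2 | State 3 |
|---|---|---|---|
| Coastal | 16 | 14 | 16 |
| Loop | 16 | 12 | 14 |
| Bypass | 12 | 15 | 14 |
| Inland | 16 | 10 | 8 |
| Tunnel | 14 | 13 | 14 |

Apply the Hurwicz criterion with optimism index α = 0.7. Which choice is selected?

Coastal: 0.7·16 + 0.3·14 = 15.4
Loop: 0.7·16 + 0.3·12 = 14.8
Bypass: 0.7·15 + 0.3·12 = 14.1
Inland: 0.7·16 + 0.3·8 = 13.6
Tunnel: 0.7·14 + 0.3·13 = 13.7
Highest Hurwicz score = 15.4 → Coastal.

Coastal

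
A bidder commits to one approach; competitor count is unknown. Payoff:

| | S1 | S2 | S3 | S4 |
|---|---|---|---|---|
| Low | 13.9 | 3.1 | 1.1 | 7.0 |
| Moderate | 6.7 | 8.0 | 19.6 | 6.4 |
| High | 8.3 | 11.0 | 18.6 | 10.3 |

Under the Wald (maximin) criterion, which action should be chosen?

High

Row minima: Low=1.1, Moderate=6.4, High=8.3
Best worst-case = 8.3 → High.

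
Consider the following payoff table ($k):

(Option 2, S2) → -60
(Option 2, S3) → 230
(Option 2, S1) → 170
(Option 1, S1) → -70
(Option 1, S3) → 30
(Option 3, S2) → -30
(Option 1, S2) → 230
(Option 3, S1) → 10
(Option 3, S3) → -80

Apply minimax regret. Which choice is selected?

Column bests: S1=170, S2=230, S3=230.
Option 1 regrets: 240, 0, 200 → max 240
Option 2 regrets: 0, 290, 0 → max 290
Option 3 regrets: 160, 260, 310 → max 310
Smallest max regret = 240 → Option 1.

Option 1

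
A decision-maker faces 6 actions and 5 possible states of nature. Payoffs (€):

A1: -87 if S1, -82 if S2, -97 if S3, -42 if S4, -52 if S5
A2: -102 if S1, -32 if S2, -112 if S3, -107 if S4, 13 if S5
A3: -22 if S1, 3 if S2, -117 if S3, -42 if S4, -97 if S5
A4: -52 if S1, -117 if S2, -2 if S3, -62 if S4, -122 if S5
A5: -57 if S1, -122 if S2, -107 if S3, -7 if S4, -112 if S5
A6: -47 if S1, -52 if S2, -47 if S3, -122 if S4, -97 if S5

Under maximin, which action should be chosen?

Row minima: A1=-97, A2=-112, A3=-117, A4=-122, A5=-122, A6=-122
Best worst-case = -97 → A1.

A1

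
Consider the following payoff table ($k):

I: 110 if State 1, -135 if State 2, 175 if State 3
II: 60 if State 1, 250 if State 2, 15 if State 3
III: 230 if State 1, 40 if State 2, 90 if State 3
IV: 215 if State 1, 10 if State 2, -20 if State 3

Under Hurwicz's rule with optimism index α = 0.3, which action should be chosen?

III

I: 0.3·175 + 0.7·(-135) = -42
II: 0.3·250 + 0.7·15 = 85.5
III: 0.3·230 + 0.7·40 = 97
IV: 0.3·215 + 0.7·(-20) = 50.5
Highest Hurwicz score = 97 → III.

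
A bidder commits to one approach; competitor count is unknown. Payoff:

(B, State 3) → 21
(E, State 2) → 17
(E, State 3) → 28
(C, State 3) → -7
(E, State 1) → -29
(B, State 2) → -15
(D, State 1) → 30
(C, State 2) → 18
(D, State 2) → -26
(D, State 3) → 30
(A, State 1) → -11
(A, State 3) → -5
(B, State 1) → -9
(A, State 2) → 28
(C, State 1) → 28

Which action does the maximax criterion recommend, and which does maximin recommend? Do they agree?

Row maxima: A=28, B=21, C=28, D=30, E=28
Best best-case = 30 → D.
Row minima: A=-11, B=-15, C=-7, D=-26, E=-29
Best worst-case = -7 → C.

maximax → D; maximin → C (disagree)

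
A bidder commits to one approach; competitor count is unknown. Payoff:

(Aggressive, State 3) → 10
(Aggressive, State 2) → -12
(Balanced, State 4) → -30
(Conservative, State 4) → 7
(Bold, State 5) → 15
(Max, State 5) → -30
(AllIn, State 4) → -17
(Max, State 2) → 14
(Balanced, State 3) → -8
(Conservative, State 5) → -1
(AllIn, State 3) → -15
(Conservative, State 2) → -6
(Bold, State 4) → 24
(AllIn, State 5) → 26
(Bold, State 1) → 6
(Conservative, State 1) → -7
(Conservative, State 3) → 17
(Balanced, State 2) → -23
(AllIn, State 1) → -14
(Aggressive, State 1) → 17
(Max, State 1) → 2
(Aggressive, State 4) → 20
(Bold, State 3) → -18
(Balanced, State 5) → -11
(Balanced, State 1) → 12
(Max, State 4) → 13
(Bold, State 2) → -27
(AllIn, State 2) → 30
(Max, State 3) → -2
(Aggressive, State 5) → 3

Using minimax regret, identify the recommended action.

Conservative

Column bests: State 1=17, State 2=30, State 3=17, State 4=24, State 5=26.
Conservative regrets: 24, 36, 0, 17, 27 → max 36
Balanced regrets: 5, 53, 25, 54, 37 → max 54
Aggressive regrets: 0, 42, 7, 4, 23 → max 42
Bold regrets: 11, 57, 35, 0, 11 → max 57
AllIn regrets: 31, 0, 32, 41, 0 → max 41
Max regrets: 15, 16, 19, 11, 56 → max 56
Smallest max regret = 36 → Conservative.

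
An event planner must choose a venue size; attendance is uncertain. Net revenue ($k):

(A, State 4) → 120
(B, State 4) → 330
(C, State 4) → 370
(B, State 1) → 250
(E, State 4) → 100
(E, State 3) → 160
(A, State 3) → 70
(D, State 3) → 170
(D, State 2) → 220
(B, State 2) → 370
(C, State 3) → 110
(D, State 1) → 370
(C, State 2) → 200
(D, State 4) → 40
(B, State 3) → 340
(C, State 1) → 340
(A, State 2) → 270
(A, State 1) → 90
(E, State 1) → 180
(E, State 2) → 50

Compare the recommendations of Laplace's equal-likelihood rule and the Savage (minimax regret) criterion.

laplace → B; minimax regret → B (agree)

Row averages: A=137.5, B=322.5, C=255, D=200, E=122.5
Highest average = 322.5 → B.
Column bests: State 1=370, State 2=370, State 3=340, State 4=370.
A regrets: 280, 100, 270, 250 → max 280
B regrets: 120, 0, 0, 40 → max 120
C regrets: 30, 170, 230, 0 → max 230
D regrets: 0, 150, 170, 330 → max 330
E regrets: 190, 320, 180, 270 → max 320
Smallest max regret = 120 → B.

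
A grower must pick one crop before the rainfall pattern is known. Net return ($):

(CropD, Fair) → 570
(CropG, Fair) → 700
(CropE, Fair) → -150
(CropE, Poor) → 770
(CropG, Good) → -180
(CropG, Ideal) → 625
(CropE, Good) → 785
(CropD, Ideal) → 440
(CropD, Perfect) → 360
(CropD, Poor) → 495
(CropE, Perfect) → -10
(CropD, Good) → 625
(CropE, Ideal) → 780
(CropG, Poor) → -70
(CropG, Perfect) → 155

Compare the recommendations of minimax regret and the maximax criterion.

minimax regret → CropD; maximax → CropE (disagree)

Column bests: Poor=770, Fair=700, Good=785, Ideal=780, Perfect=360.
CropE regrets: 0, 850, 0, 0, 370 → max 850
CropD regrets: 275, 130, 160, 340, 0 → max 340
CropG regrets: 840, 0, 965, 155, 205 → max 965
Smallest max regret = 340 → CropD.
Row maxima: CropE=785, CropD=625, CropG=700
Best best-case = 785 → CropE.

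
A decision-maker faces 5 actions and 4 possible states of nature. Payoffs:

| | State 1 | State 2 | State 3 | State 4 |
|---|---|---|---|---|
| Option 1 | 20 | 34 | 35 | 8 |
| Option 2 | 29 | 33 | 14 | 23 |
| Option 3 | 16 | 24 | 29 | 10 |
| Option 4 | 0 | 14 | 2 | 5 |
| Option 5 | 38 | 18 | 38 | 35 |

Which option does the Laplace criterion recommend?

Option 5

Row averages: Option 1=24.25, Option 2=24.75, Option 3=19.75, Option 4=5.25, Option 5=32.25
Highest average = 32.25 → Option 5.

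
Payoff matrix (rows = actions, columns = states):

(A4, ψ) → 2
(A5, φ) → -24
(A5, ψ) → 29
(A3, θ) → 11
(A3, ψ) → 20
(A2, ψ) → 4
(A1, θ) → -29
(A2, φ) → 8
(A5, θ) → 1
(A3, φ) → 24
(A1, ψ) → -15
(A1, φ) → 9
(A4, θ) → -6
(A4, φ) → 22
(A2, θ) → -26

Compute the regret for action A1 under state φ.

15

Best payoff under φ is 24.
Regret = 24 − 9 = 15.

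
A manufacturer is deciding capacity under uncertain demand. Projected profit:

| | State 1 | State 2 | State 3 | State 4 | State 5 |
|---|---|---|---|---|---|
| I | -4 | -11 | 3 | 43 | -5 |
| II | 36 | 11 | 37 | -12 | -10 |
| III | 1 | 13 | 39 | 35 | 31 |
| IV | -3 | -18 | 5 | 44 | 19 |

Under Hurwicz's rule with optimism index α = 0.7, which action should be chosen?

I: 0.7·43 + 0.3·(-11) = 26.8
II: 0.7·37 + 0.3·(-12) = 22.3
III: 0.7·39 + 0.3·1 = 27.6
IV: 0.7·44 + 0.3·(-18) = 25.4
Highest Hurwicz score = 27.6 → III.

III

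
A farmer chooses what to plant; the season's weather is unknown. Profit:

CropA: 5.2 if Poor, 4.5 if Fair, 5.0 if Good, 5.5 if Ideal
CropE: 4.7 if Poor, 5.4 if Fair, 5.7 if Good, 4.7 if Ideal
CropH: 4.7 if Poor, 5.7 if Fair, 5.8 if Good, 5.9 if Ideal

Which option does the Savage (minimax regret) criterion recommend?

CropH

Column bests: Poor=5.2, Fair=5.7, Good=5.8, Ideal=5.9.
CropA regrets: 0.0, 1.2, 0.8, 0.4 → max 1.2
CropE regrets: 0.5, 0.3, 0.1, 1.2 → max 1.2
CropH regrets: 0.5, 0.0, 0.0, 0.0 → max 0.5
Smallest max regret = 0.5 → CropH.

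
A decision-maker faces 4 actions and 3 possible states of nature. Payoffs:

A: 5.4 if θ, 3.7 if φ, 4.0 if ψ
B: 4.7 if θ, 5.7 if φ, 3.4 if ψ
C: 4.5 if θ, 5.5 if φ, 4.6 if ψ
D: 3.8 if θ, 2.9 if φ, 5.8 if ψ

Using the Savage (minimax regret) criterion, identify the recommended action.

C

Column bests: θ=5.4, φ=5.7, ψ=5.8.
A regrets: 0.0, 2.0, 1.8 → max 2.0
B regrets: 0.7, 0.0, 2.4 → max 2.4
C regrets: 0.9, 0.2, 1.2 → max 1.2
D regrets: 1.6, 2.8, 0.0 → max 2.8
Smallest max regret = 1.2 → C.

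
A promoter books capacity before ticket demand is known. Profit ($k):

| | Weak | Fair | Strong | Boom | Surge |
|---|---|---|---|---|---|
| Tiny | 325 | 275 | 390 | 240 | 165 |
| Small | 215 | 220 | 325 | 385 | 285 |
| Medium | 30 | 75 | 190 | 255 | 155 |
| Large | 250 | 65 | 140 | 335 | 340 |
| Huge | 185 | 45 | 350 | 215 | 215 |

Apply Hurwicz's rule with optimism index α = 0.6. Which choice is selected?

Tiny: 0.6·390 + 0.4·165 = 300
Small: 0.6·385 + 0.4·215 = 317
Medium: 0.6·255 + 0.4·30 = 165
Large: 0.6·340 + 0.4·65 = 230
Huge: 0.6·350 + 0.4·45 = 228
Highest Hurwicz score = 317 → Small.

Small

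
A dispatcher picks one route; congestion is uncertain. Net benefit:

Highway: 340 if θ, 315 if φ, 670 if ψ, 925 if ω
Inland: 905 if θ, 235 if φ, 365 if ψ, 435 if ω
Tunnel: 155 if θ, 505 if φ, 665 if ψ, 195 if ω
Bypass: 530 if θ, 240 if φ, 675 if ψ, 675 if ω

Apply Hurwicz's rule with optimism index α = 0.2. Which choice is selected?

Highway: 0.2·925 + 0.8·315 = 437
Inland: 0.2·905 + 0.8·235 = 369
Tunnel: 0.2·665 + 0.8·155 = 257
Bypass: 0.2·675 + 0.8·240 = 327
Highest Hurwicz score = 437 → Highway.

Highway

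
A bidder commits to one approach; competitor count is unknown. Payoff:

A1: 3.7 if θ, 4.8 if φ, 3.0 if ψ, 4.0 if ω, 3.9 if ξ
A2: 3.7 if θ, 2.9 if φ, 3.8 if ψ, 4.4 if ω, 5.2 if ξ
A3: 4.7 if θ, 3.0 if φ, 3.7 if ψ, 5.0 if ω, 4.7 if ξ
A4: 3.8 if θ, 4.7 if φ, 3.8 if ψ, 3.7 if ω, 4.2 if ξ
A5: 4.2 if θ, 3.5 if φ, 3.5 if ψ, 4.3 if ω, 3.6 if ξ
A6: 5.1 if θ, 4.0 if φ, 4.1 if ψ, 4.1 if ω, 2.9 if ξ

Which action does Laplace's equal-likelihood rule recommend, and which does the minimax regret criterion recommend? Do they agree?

Row averages: A1=3.88, A2=4, A3=4.22, A4=4.04, A5=3.82, A6=4.04
Highest average = 4.22 → A3.
Column bests: θ=5.1, φ=4.8, ψ=4.1, ω=5.0, ξ=5.2.
A1 regrets: 1.4, 0.0, 1.1, 1.0, 1.3 → max 1.4
A2 regrets: 1.4, 1.9, 0.3, 0.6, 0.0 → max 1.9
A3 regrets: 0.4, 1.8, 0.4, 0.0, 0.5 → max 1.8
A4 regrets: 1.3, 0.1, 0.3, 1.3, 1.0 → max 1.3
A5 regrets: 0.9, 1.3, 0.6, 0.7, 1.6 → max 1.6
A6 regrets: 0.0, 0.8, 0.0, 0.9, 2.3 → max 2.3
Smallest max regret = 1.3 → A4.

laplace → A3; minimax regret → A4 (disagree)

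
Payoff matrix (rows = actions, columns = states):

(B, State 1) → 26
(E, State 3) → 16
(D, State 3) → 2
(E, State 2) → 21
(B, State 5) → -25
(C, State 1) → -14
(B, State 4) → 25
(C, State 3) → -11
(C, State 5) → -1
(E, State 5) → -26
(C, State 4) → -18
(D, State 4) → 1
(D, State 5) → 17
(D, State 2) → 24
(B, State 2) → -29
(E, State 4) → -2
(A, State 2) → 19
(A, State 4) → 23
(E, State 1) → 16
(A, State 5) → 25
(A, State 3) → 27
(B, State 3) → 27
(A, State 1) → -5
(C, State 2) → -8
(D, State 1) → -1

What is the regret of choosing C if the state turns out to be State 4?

Best payoff under State 4 is 25.
Regret = 25 − (-18) = 43.

43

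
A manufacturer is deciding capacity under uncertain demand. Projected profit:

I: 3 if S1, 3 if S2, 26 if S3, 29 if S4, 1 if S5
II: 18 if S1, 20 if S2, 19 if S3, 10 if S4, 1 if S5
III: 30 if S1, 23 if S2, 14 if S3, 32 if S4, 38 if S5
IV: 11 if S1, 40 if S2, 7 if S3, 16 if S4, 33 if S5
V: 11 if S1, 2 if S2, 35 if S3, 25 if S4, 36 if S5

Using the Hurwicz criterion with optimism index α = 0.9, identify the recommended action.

I: 0.9·29 + 0.1·1 = 26.2
II: 0.9·20 + 0.1·1 = 18.1
III: 0.9·38 + 0.1·14 = 35.6
IV: 0.9·40 + 0.1·7 = 36.7
V: 0.9·36 + 0.1·2 = 32.6
Highest Hurwicz score = 36.7 → IV.

IV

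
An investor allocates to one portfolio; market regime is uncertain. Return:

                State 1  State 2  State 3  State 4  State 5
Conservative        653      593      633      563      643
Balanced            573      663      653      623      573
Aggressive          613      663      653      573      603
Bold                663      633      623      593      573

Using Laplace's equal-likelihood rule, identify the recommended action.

Aggressive

Row averages: Conservative=617, Balanced=617, Aggressive=621, Bold=617
Highest average = 621 → Aggressive.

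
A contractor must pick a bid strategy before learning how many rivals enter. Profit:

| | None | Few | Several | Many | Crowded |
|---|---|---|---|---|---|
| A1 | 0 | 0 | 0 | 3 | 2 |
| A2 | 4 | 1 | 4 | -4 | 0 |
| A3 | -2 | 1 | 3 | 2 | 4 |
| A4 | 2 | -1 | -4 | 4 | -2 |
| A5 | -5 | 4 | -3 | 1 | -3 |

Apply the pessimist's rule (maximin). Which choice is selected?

Row minima: A1=0, A2=-4, A3=-2, A4=-4, A5=-5
Best worst-case = 0 → A1.

A1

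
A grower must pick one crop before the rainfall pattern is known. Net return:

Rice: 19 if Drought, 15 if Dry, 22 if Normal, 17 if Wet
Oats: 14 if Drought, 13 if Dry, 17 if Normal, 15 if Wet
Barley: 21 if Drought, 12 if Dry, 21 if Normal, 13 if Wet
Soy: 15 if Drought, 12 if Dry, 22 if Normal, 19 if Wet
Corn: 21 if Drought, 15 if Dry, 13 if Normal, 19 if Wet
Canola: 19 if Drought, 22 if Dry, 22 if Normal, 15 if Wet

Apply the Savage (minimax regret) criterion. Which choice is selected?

Column bests: Drought=21, Dry=22, Normal=22, Wet=19.
Rice regrets: 2, 7, 0, 2 → max 7
Oats regrets: 7, 9, 5, 4 → max 9
Barley regrets: 0, 10, 1, 6 → max 10
Soy regrets: 6, 10, 0, 0 → max 10
Corn regrets: 0, 7, 9, 0 → max 9
Canola regrets: 2, 0, 0, 4 → max 4
Smallest max regret = 4 → Canola.

Canola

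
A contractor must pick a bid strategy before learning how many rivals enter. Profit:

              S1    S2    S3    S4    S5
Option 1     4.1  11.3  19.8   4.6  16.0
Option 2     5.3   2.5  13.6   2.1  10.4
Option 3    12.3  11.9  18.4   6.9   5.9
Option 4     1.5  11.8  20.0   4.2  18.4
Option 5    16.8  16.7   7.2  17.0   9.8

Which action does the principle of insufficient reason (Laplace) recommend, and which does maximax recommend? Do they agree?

Row averages: Option 1=11.16, Option 2=6.78, Option 3=11.08, Option 4=11.18, Option 5=13.5
Highest average = 13.5 → Option 5.
Row maxima: Option 1=19.8, Option 2=13.6, Option 3=18.4, Option 4=20.0, Option 5=17.0
Best best-case = 20.0 → Option 4.

laplace → Option 5; maximax → Option 4 (disagree)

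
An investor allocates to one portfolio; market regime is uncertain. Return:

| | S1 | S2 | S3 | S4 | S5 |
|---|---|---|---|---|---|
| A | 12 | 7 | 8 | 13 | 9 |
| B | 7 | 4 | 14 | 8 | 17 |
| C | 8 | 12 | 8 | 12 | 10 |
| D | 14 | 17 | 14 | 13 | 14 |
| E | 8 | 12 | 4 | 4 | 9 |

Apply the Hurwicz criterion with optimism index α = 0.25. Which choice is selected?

D

A: 0.25·13 + 0.75·7 = 8.5
B: 0.25·17 + 0.75·4 = 7.25
C: 0.25·12 + 0.75·8 = 9
D: 0.25·17 + 0.75·13 = 14
E: 0.25·12 + 0.75·4 = 6
Highest Hurwicz score = 14 → D.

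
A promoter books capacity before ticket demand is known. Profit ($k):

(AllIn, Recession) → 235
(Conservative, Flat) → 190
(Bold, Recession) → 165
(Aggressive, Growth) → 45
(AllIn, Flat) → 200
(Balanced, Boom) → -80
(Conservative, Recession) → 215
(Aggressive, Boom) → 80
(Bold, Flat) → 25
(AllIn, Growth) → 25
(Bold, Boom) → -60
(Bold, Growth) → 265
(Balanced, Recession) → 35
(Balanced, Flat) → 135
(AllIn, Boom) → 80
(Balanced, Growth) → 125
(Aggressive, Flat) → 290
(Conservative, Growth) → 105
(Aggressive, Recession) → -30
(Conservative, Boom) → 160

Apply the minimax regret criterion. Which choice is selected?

Column bests: Recession=235, Flat=290, Growth=265, Boom=160.
Conservative regrets: 20, 100, 160, 0 → max 160
Balanced regrets: 200, 155, 140, 240 → max 240
Aggressive regrets: 265, 0, 220, 80 → max 265
Bold regrets: 70, 265, 0, 220 → max 265
AllIn regrets: 0, 90, 240, 80 → max 240
Smallest max regret = 160 → Conservative.

Conservative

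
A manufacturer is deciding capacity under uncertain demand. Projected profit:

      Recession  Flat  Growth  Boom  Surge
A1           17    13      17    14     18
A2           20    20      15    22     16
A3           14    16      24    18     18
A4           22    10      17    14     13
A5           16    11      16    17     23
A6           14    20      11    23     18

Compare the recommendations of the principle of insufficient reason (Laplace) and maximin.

laplace → A2; maximin → A2 (agree)

Row averages: A1=15.8, A2=18.6, A3=18, A4=15.2, A5=16.6, A6=17.2
Highest average = 18.6 → A2.
Row minima: A1=13, A2=15, A3=14, A4=10, A5=11, A6=11
Best worst-case = 15 → A2.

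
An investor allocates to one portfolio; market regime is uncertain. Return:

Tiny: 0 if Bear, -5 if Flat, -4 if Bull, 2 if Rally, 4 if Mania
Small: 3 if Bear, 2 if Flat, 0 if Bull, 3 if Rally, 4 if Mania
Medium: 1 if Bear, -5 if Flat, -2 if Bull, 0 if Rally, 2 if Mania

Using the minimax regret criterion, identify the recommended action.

Column bests: Bear=3, Flat=2, Bull=0, Rally=3, Mania=4.
Tiny regrets: 3, 7, 4, 1, 0 → max 7
Small regrets: 0, 0, 0, 0, 0 → max 0
Medium regrets: 2, 7, 2, 3, 2 → max 7
Smallest max regret = 0 → Small.

Small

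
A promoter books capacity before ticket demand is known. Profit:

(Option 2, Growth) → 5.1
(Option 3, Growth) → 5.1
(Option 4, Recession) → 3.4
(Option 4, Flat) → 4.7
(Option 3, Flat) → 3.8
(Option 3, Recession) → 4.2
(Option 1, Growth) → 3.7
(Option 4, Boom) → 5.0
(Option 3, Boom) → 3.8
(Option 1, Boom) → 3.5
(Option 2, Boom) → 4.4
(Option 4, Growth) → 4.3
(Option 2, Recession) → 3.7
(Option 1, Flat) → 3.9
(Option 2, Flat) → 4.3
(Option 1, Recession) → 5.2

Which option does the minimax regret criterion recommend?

Option 3

Column bests: Recession=5.2, Flat=4.7, Growth=5.1, Boom=5.0.
Option 1 regrets: 0.0, 0.8, 1.4, 1.5 → max 1.5
Option 2 regrets: 1.5, 0.4, 0.0, 0.6 → max 1.5
Option 3 regrets: 1.0, 0.9, 0.0, 1.2 → max 1.2
Option 4 regrets: 1.8, 0.0, 0.8, 0.0 → max 1.8
Smallest max regret = 1.2 → Option 3.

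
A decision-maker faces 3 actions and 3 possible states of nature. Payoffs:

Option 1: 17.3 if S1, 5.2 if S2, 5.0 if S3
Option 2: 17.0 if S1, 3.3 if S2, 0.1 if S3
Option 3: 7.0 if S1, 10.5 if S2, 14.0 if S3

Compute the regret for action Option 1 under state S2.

Best payoff under S2 is 10.5.
Regret = 10.5 − 5.2 = 5.3.

5.3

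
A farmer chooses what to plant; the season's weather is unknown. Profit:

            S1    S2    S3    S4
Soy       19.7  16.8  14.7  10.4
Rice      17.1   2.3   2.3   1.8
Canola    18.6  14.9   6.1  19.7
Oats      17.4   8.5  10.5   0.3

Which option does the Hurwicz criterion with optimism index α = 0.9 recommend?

Soy

Soy: 0.9·19.7 + 0.1·10.4 = 18.77
Rice: 0.9·17.1 + 0.1·1.8 = 15.57
Canola: 0.9·19.7 + 0.1·6.1 = 18.34
Oats: 0.9·17.4 + 0.1·0.3 = 15.69
Highest Hurwicz score = 18.77 → Soy.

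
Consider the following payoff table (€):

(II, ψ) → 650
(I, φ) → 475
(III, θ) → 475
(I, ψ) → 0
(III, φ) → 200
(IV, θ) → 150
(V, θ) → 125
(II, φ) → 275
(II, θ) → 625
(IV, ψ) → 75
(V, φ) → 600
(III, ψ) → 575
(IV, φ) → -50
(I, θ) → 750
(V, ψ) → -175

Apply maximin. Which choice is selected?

II

Row minima: I=0, II=275, III=200, IV=-50, V=-175
Best worst-case = 275 → II.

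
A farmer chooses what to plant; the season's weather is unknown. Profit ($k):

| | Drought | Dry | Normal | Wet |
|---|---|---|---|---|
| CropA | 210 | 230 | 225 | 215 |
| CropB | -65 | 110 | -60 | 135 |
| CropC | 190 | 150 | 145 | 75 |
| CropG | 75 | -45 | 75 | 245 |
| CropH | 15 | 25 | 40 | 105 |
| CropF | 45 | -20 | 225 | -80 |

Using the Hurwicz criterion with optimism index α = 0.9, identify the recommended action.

CropA: 0.9·230 + 0.1·210 = 228
CropB: 0.9·135 + 0.1·(-65) = 115
CropC: 0.9·190 + 0.1·75 = 178.5
CropG: 0.9·245 + 0.1·(-45) = 216
CropH: 0.9·105 + 0.1·15 = 96
CropF: 0.9·225 + 0.1·(-80) = 194.5
Highest Hurwicz score = 228 → CropA.

CropA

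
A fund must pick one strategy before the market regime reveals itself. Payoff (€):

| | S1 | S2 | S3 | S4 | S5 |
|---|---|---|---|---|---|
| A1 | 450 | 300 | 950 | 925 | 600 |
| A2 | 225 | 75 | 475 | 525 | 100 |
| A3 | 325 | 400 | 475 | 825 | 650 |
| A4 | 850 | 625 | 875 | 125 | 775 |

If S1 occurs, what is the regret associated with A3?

Best payoff under S1 is 850.
Regret = 850 − 325 = 525.

525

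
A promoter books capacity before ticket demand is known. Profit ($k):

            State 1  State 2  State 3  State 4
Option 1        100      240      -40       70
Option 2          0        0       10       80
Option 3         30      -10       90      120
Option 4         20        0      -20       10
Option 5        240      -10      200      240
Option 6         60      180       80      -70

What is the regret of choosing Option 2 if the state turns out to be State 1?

240

Best payoff under State 1 is 240.
Regret = 240 − 0 = 240.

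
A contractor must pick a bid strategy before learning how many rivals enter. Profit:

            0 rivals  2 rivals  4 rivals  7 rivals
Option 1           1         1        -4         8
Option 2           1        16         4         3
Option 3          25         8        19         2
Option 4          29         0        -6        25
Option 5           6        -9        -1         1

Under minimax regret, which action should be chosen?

Column bests: 0 rivals=29, 2 rivals=16, 4 rivals=19, 7 rivals=25.
Option 1 regrets: 28, 15, 23, 17 → max 28
Option 2 regrets: 28, 0, 15, 22 → max 28
Option 3 regrets: 4, 8, 0, 23 → max 23
Option 4 regrets: 0, 16, 25, 0 → max 25
Option 5 regrets: 23, 25, 20, 24 → max 25
Smallest max regret = 23 → Option 3.

Option 3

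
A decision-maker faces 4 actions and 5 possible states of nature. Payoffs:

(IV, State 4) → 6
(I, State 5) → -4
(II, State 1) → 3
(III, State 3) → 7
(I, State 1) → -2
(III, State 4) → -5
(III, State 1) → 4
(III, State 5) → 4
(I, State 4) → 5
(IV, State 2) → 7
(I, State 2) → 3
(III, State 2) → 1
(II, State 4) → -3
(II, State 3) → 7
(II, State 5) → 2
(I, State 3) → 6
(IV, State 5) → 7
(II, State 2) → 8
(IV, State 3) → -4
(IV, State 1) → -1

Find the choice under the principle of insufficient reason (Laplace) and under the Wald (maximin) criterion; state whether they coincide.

Row averages: I=1.6, II=3.4, III=2.2, IV=3
Highest average = 3.4 → II.
Row minima: I=-4, II=-3, III=-5, IV=-4
Best worst-case = -3 → II.

laplace → II; maximin → II (agree)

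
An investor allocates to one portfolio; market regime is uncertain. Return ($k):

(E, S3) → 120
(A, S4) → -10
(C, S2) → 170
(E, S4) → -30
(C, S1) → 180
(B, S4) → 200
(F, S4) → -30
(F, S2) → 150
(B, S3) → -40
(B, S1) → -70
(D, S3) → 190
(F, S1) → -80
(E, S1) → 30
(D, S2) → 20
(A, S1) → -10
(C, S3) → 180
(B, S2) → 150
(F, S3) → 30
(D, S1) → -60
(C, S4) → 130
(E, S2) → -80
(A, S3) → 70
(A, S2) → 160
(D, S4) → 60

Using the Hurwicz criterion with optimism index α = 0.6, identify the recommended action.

A: 0.6·160 + 0.4·(-10) = 92
B: 0.6·200 + 0.4·(-70) = 92
C: 0.6·180 + 0.4·130 = 160
D: 0.6·190 + 0.4·(-60) = 90
E: 0.6·120 + 0.4·(-80) = 40
F: 0.6·150 + 0.4·(-80) = 58
Highest Hurwicz score = 160 → C.

C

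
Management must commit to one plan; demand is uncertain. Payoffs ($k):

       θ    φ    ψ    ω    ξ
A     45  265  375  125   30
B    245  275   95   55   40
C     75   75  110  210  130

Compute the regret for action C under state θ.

170

Best payoff under θ is 245.
Regret = 245 − 75 = 170.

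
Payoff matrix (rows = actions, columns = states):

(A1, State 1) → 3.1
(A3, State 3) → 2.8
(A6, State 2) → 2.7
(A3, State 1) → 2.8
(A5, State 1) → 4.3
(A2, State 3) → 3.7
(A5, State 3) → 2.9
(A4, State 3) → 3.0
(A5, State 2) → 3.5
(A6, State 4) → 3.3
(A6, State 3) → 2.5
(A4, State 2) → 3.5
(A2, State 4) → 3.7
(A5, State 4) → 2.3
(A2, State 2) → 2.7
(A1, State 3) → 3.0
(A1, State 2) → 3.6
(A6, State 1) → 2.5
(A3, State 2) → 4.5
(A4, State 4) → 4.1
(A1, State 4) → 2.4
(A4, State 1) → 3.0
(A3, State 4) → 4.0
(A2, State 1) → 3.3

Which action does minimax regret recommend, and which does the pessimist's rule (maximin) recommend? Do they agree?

Column bests: State 1=4.3, State 2=4.5, State 3=3.7, State 4=4.1.
A1 regrets: 1.2, 0.9, 0.7, 1.7 → max 1.7
A2 regrets: 1.0, 1.8, 0.0, 0.4 → max 1.8
A3 regrets: 1.5, 0.0, 0.9, 0.1 → max 1.5
A4 regrets: 1.3, 1.0, 0.7, 0.0 → max 1.3
A5 regrets: 0.0, 1.0, 0.8, 1.8 → max 1.8
A6 regrets: 1.8, 1.8, 1.2, 0.8 → max 1.8
Smallest max regret = 1.3 → A4.
Row minima: A1=2.4, A2=2.7, A3=2.8, A4=3.0, A5=2.3, A6=2.5
Best worst-case = 3.0 → A4.

minimax regret → A4; maximin → A4 (agree)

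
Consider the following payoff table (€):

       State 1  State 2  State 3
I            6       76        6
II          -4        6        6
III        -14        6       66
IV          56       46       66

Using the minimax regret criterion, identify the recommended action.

IV

Column bests: State 1=56, State 2=76, State 3=66.
I regrets: 50, 0, 60 → max 60
II regrets: 60, 70, 60 → max 70
III regrets: 70, 70, 0 → max 70
IV regrets: 0, 30, 0 → max 30
Smallest max regret = 30 → IV.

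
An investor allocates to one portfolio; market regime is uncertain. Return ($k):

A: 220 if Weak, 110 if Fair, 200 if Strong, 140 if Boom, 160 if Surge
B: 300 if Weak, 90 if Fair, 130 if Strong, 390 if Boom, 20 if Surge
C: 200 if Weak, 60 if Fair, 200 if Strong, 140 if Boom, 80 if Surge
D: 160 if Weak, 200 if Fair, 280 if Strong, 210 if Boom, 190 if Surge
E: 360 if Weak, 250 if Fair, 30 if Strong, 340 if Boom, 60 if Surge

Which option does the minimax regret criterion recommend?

B

Column bests: Weak=360, Fair=250, Strong=280, Boom=390, Surge=190.
A regrets: 140, 140, 80, 250, 30 → max 250
B regrets: 60, 160, 150, 0, 170 → max 170
C regrets: 160, 190, 80, 250, 110 → max 250
D regrets: 200, 50, 0, 180, 0 → max 200
E regrets: 0, 0, 250, 50, 130 → max 250
Smallest max regret = 170 → B.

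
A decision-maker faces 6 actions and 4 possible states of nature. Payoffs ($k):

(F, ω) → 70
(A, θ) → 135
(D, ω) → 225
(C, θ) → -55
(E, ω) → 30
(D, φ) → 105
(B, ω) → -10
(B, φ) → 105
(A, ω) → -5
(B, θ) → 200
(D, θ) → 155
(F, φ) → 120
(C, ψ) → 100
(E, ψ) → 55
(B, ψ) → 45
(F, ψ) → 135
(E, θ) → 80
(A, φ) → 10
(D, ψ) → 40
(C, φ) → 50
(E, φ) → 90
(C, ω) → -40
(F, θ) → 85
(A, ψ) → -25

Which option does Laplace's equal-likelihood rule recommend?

Row averages: A=28.75, B=85, C=13.75, D=131.25, E=63.75, F=102.5
Highest average = 131.25 → D.

D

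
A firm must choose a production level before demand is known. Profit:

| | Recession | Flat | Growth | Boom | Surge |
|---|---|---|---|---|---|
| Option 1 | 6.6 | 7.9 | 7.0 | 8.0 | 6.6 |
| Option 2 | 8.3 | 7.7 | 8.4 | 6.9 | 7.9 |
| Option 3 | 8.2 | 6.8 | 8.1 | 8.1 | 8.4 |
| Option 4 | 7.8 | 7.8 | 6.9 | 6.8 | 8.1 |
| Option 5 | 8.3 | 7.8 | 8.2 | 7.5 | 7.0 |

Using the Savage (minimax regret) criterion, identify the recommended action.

Option 3

Column bests: Recession=8.3, Flat=7.9, Growth=8.4, Boom=8.1, Surge=8.4.
Option 1 regrets: 1.7, 0.0, 1.4, 0.1, 1.8 → max 1.8
Option 2 regrets: 0.0, 0.2, 0.0, 1.2, 0.5 → max 1.2
Option 3 regrets: 0.1, 1.1, 0.3, 0.0, 0.0 → max 1.1
Option 4 regrets: 0.5, 0.1, 1.5, 1.3, 0.3 → max 1.5
Option 5 regrets: 0.0, 0.1, 0.2, 0.6, 1.4 → max 1.4
Smallest max regret = 1.1 → Option 3.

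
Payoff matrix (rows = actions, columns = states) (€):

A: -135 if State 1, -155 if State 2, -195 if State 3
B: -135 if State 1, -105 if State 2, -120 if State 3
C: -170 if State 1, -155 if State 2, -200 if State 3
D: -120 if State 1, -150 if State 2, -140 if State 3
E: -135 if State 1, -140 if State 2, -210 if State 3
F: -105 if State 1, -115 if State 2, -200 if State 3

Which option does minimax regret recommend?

Column bests: State 1=-105, State 2=-105, State 3=-120.
A regrets: 30, 50, 75 → max 75
B regrets: 30, 0, 0 → max 30
C regrets: 65, 50, 80 → max 80
D regrets: 15, 45, 20 → max 45
E regrets: 30, 35, 90 → max 90
F regrets: 0, 10, 80 → max 80
Smallest max regret = 30 → B.

B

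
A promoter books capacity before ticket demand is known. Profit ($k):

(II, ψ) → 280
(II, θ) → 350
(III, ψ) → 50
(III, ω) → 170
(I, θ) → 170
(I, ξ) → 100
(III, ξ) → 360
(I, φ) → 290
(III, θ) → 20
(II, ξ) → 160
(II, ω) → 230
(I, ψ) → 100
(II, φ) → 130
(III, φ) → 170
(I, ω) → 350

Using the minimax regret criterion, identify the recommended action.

Column bests: θ=350, φ=290, ψ=280, ω=350, ξ=360.
I regrets: 180, 0, 180, 0, 260 → max 260
II regrets: 0, 160, 0, 120, 200 → max 200
III regrets: 330, 120, 230, 180, 0 → max 330
Smallest max regret = 200 → II.

II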